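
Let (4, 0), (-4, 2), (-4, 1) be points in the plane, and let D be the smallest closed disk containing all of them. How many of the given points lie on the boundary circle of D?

2

Call the three points A, B, C in the order given.
Side lengths²: AB² = 68, AC² = 65, BC² = 1.
Since AB² = 68 ≥ 65 + 1 = 66, the angle opposite AB is not acute, so the smallest enclosing circle has AB as diameter.
Centre = midpoint of AB = (0, 1), r² = 68/4 = 17.
The points at distance exactly r from the centre are (4, 0), (-4, 2) — 2 points.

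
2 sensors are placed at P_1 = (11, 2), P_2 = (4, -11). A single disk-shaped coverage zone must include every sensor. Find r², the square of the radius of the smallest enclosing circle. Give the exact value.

54.5

The smallest circle enclosing two points has them as diameter endpoints.
Centre = midpoint = (7.5, -4.5); r² = |P_1P_2|²/4 = 218/4 = 54.5.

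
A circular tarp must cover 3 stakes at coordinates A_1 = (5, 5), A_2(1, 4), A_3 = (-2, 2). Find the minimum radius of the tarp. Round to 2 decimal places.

3.81

Side lengths²: A_1A_2² = 17, A_1A_3² = 58, A_2A_3² = 13.
Since A_1A_3² = 58 ≥ 17 + 13 = 30, the angle opposite A_1A_3 is not acute, so the smallest enclosing circle has A_1A_3 as diameter.
Centre = midpoint of A_1A_3 = (1.5, 3.5), r² = 58/4 = 14.5.
r = √(14.5) ≈ 3.81.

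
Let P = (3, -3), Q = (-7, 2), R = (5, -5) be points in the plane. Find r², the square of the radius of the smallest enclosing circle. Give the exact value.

48.25

Side lengths²: PQ² = 125, PR² = 8, QR² = 193.
Since QR² = 193 ≥ 125 + 8 = 133, the angle opposite QR is not acute, so the smallest enclosing circle has QR as diameter.
Centre = midpoint of QR = (-1, -1.5), r² = 193/4 = 48.25.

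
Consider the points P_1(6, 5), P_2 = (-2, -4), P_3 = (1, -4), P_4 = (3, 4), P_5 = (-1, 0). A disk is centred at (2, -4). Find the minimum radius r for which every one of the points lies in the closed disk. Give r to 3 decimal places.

The required radius is the distance from (2, -4) to the farthest point.
Squared distances: 97, 16, 1, 65, 25.
Maximum is 97, attained at P_1.
r = √97 ≈ 9.849.

9.849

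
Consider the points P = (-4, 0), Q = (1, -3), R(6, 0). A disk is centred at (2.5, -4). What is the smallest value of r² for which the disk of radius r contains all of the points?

58.25

The required radius is the distance from (2.5, -4) to the farthest point.
Squared distances: 58.25, 3.25, 28.25.
Maximum is 58.25, attained at P.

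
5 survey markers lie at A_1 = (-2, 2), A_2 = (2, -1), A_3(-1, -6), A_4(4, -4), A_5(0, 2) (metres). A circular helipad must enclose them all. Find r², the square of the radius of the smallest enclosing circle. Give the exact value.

By Welzl's lemma the MEC is supported by two points (diametrically opposite) or three points (on a circumcircle).
The minimum enclosing circle is determined by three boundary points: A_1, A_3, A_4.
Their circumcentre is (3/14, -25/14) with r² = 1885/98.
The farthest remaining point A_5 is at distance² 1409/98 ≤ 1885/98.

1885/98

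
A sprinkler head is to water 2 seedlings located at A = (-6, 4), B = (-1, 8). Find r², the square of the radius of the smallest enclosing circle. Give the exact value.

The smallest circle enclosing two points has them as diameter endpoints.
Centre = midpoint = (-3.5, 6); r² = |AB|²/4 = 41/4 = 10.25.

10.25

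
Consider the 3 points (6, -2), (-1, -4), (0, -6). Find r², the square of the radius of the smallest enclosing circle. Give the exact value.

Call the three points A, B, C in the order given.
Side lengths²: AB² = 53, AC² = 52, BC² = 5.
Since AB² = 53 < 52 + 5 = 57, the triangle is acute, so the smallest enclosing circle is the circumcircle.
Circumcentre = (2.625, -3.4375), r² = 13.45703125.

13.45703125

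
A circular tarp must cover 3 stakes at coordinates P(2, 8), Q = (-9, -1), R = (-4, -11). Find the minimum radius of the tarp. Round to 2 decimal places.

9.96

Side lengths²: PQ² = 202, PR² = 397, QR² = 125.
Since PR² = 397 ≥ 202 + 125 = 327, the angle opposite PR is not acute, so the smallest enclosing circle has PR as diameter.
Centre = midpoint of PR = (-1, -1.5), r² = 397/4 = 99.25.
r = √(99.25) ≈ 9.96.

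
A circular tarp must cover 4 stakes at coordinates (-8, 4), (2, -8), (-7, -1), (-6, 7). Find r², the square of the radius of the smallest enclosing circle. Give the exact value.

72.25

By Welzl's lemma the MEC is supported by two points (diametrically opposite) or three points (on a circumcircle).
The farthest pair is (2, -8)–(-6, 7) with squared distance 289. The circle on this segment as diameter has centre (-2, -0.5) and r² = 289/4 = 72.25.
Check (-8, 4): distance² to centre = 56.25 ≤ 72.25, so it lies inside.
All remaining points lie in this disk, and no smaller disk contains both endpoints, so this is the minimum enclosing circle.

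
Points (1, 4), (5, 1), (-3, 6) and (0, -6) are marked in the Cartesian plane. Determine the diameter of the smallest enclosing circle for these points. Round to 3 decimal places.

A smallest enclosing disk is always determined by at most three of the input points on its boundary.
The minimum enclosing circle is determined by three boundary points: (5, 1), (-3, 6), (0, -6).
Their circumcentre is (-61/54, 5/54) with r² = 55981/1458.
The farthest remaining point (1, 4) is at distance² 28873/1458 ≤ 55981/1458.
Diameter = 2r = 2√(55981/1458) ≈ 12.393.

12.393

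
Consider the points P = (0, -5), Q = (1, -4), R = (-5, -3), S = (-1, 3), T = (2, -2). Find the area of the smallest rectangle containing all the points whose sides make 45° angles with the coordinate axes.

45

In coordinates u = x + y, v = x − y the rectangle is axis-aligned; the map (x,y)→(u,v) scales areas by 2.
u-values: -5, -3, -8, 2, 0; range = 2 − (-8) = 10.
v-values: 5, 5, -2, -4, 4; range = 5 − (-4) = 9.
Area = (10 × 9) / 2 = 45.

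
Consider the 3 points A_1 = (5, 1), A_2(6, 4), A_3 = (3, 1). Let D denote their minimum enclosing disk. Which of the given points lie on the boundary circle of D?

A_2, A_3

Side lengths²: A_1A_2² = 10, A_1A_3² = 4, A_2A_3² = 18.
Since A_2A_3² = 18 ≥ 10 + 4 = 14, the angle opposite A_2A_3 is not acute, so the smallest enclosing circle has A_2A_3 as diameter.
Centre = midpoint of A_2A_3 = (4.5, 2.5), r² = 18/4 = 4.5.
The points at distance exactly r from the centre are A_2, A_3 — 2 points.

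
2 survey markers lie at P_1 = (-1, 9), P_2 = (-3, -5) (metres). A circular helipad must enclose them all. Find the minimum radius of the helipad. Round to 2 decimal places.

7.07

The smallest circle enclosing two points has them as diameter endpoints.
Centre = midpoint = (-2, 2); r² = |P_1P_2|²/4 = 200/4 = 50.
r = √50 ≈ 7.07.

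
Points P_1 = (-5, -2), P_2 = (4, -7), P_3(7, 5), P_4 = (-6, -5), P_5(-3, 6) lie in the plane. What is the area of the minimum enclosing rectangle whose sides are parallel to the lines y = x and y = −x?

230

In coordinates u = x + y, v = x − y the rectangle is axis-aligned; the map (x,y)→(u,v) scales areas by 2.
u-values: -7, -3, 12, -11, 3; range = 12 − (-11) = 23.
v-values: -3, 11, 2, -1, -9; range = 11 − (-9) = 20.
Area = (23 × 20) / 2 = 230.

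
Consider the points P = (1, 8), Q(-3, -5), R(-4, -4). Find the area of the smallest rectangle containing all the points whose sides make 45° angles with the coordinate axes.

In coordinates u = x + y, v = x − y the rectangle is axis-aligned; the map (x,y)→(u,v) scales areas by 2.
u-values: 9, -8, -8; range = 9 − (-8) = 17.
v-values: -7, 2, 0; range = 2 − (-7) = 9.
Area = (17 × 9) / 2 = 76.5.

76.5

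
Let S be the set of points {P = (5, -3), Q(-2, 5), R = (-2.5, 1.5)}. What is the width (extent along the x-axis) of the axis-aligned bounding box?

max x = 5, min x = -2.5, so width = 7.5.

7.5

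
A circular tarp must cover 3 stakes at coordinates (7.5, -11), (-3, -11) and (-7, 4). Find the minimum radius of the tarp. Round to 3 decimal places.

Call the three points A, B, C in the order given.
Side lengths²: AB² = 110.25, AC² = 435.25, BC² = 241.
Since AC² = 435.25 ≥ 241 + 110.25 = 351.25, the angle opposite AC is not acute, so the smallest enclosing circle has AC as diameter.
Centre = midpoint of AC = (0.25, -3.5), r² = 435.25/4 = 108.8125.
r = √(108.8125) ≈ 10.431.

10.431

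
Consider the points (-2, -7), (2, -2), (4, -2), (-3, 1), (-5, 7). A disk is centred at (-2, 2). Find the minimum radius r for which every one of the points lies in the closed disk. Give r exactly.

9

The required radius is the distance from (-2, 2) to the farthest point.
Squared distances: 81, 32, 52, 2, 34.
Maximum is 81, attained at (-2, -7).
r = √81 = 9.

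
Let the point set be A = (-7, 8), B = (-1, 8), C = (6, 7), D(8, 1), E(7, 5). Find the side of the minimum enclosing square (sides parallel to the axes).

The bounding box has width 15 and height 7.
An axis-aligned square enclosing the set must have side ≥ max(width, height).
So the minimum side is max(15, 7) = 15.

15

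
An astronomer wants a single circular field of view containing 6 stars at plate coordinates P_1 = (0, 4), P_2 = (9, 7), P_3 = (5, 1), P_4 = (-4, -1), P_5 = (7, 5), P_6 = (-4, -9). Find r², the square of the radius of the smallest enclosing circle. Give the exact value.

106.25

The minimum enclosing circle of a finite set is fixed by two of the points (as a diameter) or three (as a circumcircle).
The farthest pair is P_2–P_6 with squared distance 425. The circle on this segment as diameter has centre (2.5, -1) and r² = 425/4 = 106.25.
Check P_1: distance² to centre = 31.25 ≤ 106.25, so it lies inside.
All remaining points lie in this disk, and no smaller disk contains both endpoints, so this is the minimum enclosing circle.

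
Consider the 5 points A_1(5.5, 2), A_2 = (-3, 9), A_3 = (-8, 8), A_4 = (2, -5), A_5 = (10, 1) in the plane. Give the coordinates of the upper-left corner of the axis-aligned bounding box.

(-8, 9)

x-range [-8, 10], y-range [-5, 9].
The upper-left corner is (-8, 9).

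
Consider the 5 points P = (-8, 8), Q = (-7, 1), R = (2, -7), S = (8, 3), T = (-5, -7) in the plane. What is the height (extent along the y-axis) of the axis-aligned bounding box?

max y = 8, min y = -7, so height = 15.

15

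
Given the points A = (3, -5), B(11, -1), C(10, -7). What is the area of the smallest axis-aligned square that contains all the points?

64

The bounding box has width 8 and height 6.
An axis-aligned square enclosing the set must have side ≥ max(width, height).
So the minimum side is max(8, 6) = 8.
Area = 8² = 64.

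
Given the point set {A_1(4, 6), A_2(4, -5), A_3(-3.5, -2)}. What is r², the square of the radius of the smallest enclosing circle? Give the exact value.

Side lengths²: A_1A_2² = 121, A_1A_3² = 120.25, A_2A_3² = 65.25.
Since A_1A_2² = 121 < 120.25 + 65.25 = 185.5, the triangle is acute, so the smallest enclosing circle is the circumcircle.
Circumcentre = (1.85, 0.5), r² = 34.8725.

34.8725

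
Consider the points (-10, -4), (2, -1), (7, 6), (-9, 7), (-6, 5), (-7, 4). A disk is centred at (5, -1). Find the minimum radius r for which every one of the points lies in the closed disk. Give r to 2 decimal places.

16.12

The required radius is the distance from (5, -1) to the farthest point.
Squared distances: 234, 9, 53, 260, 157, 169.
Maximum is 260, attained at (-9, 7).
r = √260 ≈ 16.12.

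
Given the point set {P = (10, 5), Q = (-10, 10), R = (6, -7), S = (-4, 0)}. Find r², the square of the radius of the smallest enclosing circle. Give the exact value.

The minimum enclosing circle of a finite set is fixed by two of the points (as a diameter) or three (as a circumcircle).
The minimum enclosing circle is determined by three boundary points: P, Q, R.
Their circumcentre is (-35/26, 55/26) with r² = 46325/338.
The farthest remaining point S is at distance² 3893/338 ≤ 46325/338.

46325/338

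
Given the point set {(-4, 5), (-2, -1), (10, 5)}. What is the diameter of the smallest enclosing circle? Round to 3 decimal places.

Call the three points A, B, C in the order given.
Side lengths²: AB² = 40, AC² = 196, BC² = 180.
Since AC² = 196 < 180 + 40 = 220, the triangle is acute, so the smallest enclosing circle is the circumcircle.
Circumcentre = (3, 4), r² = 50.
Diameter = 2r = 2√50 ≈ 14.142.

14.142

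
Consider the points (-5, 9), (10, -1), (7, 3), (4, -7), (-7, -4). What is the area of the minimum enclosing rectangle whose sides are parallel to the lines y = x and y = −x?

In coordinates u = x + y, v = x − y the rectangle is axis-aligned; the map (x,y)→(u,v) scales areas by 2.
u-values: 4, 9, 10, -3, -11; range = 10 − (-11) = 21.
v-values: -14, 11, 4, 11, -3; range = 11 − (-14) = 25.
Area = (21 × 25) / 2 = 262.5.

262.5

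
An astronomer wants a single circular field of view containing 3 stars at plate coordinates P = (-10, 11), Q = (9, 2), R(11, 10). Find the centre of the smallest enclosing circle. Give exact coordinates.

(0.4, 8.4)

Side lengths²: PQ² = 442, PR² = 442, QR² = 68.
Since PR² = 442 < 442 + 68 = 510, the triangle is acute, so the smallest enclosing circle is the circumcircle.
Circumcentre = (0.4, 8.4), r² = 114.92.
Centre = (0.4, 8.4).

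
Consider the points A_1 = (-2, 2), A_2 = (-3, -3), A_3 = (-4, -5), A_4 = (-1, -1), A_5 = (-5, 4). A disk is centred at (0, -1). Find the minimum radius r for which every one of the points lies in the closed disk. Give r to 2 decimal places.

The required radius is the distance from (0, -1) to the farthest point.
Squared distances: 13, 13, 32, 1, 50.
Maximum is 50, attained at A_5.
r = √50 ≈ 7.07.

7.07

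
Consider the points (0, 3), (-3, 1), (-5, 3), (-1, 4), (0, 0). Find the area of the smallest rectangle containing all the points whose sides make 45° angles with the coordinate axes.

20

In coordinates u = x + y, v = x − y the rectangle is axis-aligned; the map (x,y)→(u,v) scales areas by 2.
u-values: 3, -2, -2, 3, 0; range = 3 − (-2) = 5.
v-values: -3, -4, -8, -5, 0; range = 0 − (-8) = 8.
Area = (5 × 8) / 2 = 20.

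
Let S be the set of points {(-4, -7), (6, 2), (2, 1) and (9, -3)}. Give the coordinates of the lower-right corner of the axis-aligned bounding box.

(9, -7)

x-range [-4, 9], y-range [-7, 2].
The lower-right corner is (9, -7).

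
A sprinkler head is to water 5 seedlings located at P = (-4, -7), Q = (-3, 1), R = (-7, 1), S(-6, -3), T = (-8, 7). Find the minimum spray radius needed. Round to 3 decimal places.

A smallest enclosing disk is always determined by at most three of the input points on its boundary.
The farthest pair is P–T with squared distance 212. The circle on this segment as diameter has centre (-6, 0) and r² = 212/4 = 53.
Check Q: distance² to centre = 10 ≤ 53, so it lies inside.
All remaining points lie in this disk, and no smaller disk contains both endpoints, so this is the minimum enclosing circle.
r = √53 ≈ 7.280.

7.280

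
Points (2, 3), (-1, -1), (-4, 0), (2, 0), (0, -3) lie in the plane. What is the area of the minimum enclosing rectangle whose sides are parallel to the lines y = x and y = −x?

In coordinates u = x + y, v = x − y the rectangle is axis-aligned; the map (x,y)→(u,v) scales areas by 2.
u-values: 5, -2, -4, 2, -3; range = 5 − (-4) = 9.
v-values: -1, 0, -4, 2, 3; range = 3 − (-4) = 7.
Area = (9 × 7) / 2 = 31.5.

31.5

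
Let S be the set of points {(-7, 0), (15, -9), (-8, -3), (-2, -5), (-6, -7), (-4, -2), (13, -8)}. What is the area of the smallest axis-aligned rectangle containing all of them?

207

x ranges over [-8, 15], width 23.
y ranges over [-9, 0], height 9.
Area = 23 × 9 = 207.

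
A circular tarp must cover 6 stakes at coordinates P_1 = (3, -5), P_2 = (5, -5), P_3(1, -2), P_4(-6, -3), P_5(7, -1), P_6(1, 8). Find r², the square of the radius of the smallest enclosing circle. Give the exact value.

A smallest enclosing disk is always determined by at most three of the input points on its boundary.
The minimum enclosing circle is determined by three boundary points: P_2, P_4, P_6.
Their circumcentre is (19/54, 37/54) with r² = 78625/1458.
The farthest remaining point P_5 is at distance² 68581/1458 ≤ 78625/1458.

78625/1458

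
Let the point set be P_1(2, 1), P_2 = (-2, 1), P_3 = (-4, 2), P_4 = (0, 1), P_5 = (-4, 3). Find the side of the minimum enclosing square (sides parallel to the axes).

6

The bounding box has width 6 and height 2.
An axis-aligned square enclosing the set must have side ≥ max(width, height).
So the minimum side is max(6, 2) = 6.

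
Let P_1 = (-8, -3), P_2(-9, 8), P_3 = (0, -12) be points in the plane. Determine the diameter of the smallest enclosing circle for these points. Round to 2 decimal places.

21.93

Side lengths²: P_1P_2² = 122, P_1P_3² = 145, P_2P_3² = 481.
Since P_2P_3² = 481 ≥ 145 + 122 = 267, the angle opposite P_2P_3 is not acute, so the smallest enclosing circle has P_2P_3 as diameter.
Centre = midpoint of P_2P_3 = (-4.5, -2), r² = 481/4 = 120.25.
Diameter = 2r = 2√(120.25) ≈ 21.93.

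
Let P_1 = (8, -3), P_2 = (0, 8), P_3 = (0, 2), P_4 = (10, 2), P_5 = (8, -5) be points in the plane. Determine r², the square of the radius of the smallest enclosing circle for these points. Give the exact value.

58.25

A smallest enclosing disk is always determined by at most three of the input points on its boundary.
The farthest pair is P_2–P_5 with squared distance 233. The circle on this segment as diameter has centre (4, 1.5) and r² = 233/4 = 58.25.
Check P_1: distance² to centre = 36.25 ≤ 58.25, so it lies inside.
All remaining points lie in this disk, and no smaller disk contains both endpoints, so this is the minimum enclosing circle.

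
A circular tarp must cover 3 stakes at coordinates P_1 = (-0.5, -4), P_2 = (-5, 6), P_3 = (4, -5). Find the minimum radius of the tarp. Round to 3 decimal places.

Side lengths²: P_1P_2² = 120.25, P_1P_3² = 21.25, P_2P_3² = 202.
Since P_2P_3² = 202 ≥ 120.25 + 21.25 = 141.5, the angle opposite P_2P_3 is not acute, so the smallest enclosing circle has P_2P_3 as diameter.
Centre = midpoint of P_2P_3 = (-0.5, 0.5), r² = 202/4 = 50.5.
r = √(50.5) ≈ 7.106.

7.106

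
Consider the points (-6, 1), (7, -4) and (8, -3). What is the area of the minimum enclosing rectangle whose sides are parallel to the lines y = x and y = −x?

In coordinates u = x + y, v = x − y the rectangle is axis-aligned; the map (x,y)→(u,v) scales areas by 2.
u-values: -5, 3, 5; range = 5 − (-5) = 10.
v-values: -7, 11, 11; range = 11 − (-7) = 18.
Area = (10 × 18) / 2 = 90.

90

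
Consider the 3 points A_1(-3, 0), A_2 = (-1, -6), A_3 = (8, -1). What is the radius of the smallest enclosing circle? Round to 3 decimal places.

5.619

Side lengths²: A_1A_2² = 40, A_1A_3² = 122, A_2A_3² = 106.
Since A_1A_3² = 122 < 106 + 40 = 146, the triangle is acute, so the smallest enclosing circle is the circumcircle.
Circumcentre = (2.40625, -1.53125), r² = 31.572265625.
r = √(31.572265625) ≈ 5.619.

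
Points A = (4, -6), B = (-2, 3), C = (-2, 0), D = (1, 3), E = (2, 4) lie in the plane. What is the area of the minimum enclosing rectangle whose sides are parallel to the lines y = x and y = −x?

In coordinates u = x + y, v = x − y the rectangle is axis-aligned; the map (x,y)→(u,v) scales areas by 2.
u-values: -2, 1, -2, 4, 6; range = 6 − (-2) = 8.
v-values: 10, -5, -2, -2, -2; range = 10 − (-5) = 15.
Area = (8 × 15) / 2 = 60.

60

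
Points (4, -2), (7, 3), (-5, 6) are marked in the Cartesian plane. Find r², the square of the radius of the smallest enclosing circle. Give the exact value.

41905/1058

Call the three points A, B, C in the order given.
Side lengths²: AB² = 34, AC² = 145, BC² = 153.
Since BC² = 153 < 145 + 34 = 179, the triangle is acute, so the smallest enclosing circle is the circumcircle.
Circumcentre = (33/46, 155/46), r² = 41905/1058.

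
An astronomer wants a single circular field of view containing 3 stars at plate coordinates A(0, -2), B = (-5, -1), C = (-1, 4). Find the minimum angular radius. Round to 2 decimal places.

Side lengths²: AB² = 26, AC² = 37, BC² = 41.
Since BC² = 41 < 37 + 26 = 63, the triangle is acute, so the smallest enclosing circle is the circumcircle.
Circumcentre = (-119/58, 43/58), r² = 19721/1682.
r = √(19721/1682) ≈ 3.42.

3.42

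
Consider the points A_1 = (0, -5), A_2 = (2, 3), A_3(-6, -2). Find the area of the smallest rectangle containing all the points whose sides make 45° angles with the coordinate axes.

In coordinates u = x + y, v = x − y the rectangle is axis-aligned; the map (x,y)→(u,v) scales areas by 2.
u-values: -5, 5, -8; range = 5 − (-8) = 13.
v-values: 5, -1, -4; range = 5 − (-4) = 9.
Area = (13 × 9) / 2 = 58.5.

58.5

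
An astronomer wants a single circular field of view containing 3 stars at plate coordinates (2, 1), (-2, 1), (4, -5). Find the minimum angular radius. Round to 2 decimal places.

4.24

Call the three points A, B, C in the order given.
Side lengths²: AB² = 16, AC² = 40, BC² = 72.
Since BC² = 72 ≥ 40 + 16 = 56, the angle opposite BC is not acute, so the smallest enclosing circle has BC as diameter.
Centre = midpoint of BC = (1, -2), r² = 72/4 = 18.
r = √18 ≈ 4.24.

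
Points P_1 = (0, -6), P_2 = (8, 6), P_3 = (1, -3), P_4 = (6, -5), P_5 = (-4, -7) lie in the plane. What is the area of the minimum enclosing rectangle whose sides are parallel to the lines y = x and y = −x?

In coordinates u = x + y, v = x − y the rectangle is axis-aligned; the map (x,y)→(u,v) scales areas by 2.
u-values: -6, 14, -2, 1, -11; range = 14 − (-11) = 25.
v-values: 6, 2, 4, 11, 3; range = 11 − 2 = 9.
Area = (25 × 9) / 2 = 112.5.

112.5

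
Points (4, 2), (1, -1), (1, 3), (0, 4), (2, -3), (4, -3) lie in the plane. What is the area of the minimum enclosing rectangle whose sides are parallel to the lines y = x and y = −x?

In coordinates u = x + y, v = x − y the rectangle is axis-aligned; the map (x,y)→(u,v) scales areas by 2.
u-values: 6, 0, 4, 4, -1, 1; range = 6 − (-1) = 7.
v-values: 2, 2, -2, -4, 5, 7; range = 7 − (-4) = 11.
Area = (7 × 11) / 2 = 38.5.

38.5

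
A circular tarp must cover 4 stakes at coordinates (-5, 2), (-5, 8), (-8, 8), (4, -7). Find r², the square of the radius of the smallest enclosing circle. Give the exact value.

92.25

The minimum enclosing circle of a finite set is fixed by two of the points (as a diameter) or three (as a circumcircle).
The farthest pair is (-8, 8)–(4, -7) with squared distance 369. The circle on this segment as diameter has centre (-2, 0.5) and r² = 369/4 = 92.25.
Check (-5, 2): distance² to centre = 11.25 ≤ 92.25, so it lies inside.
All remaining points lie in this disk, and no smaller disk contains both endpoints, so this is the minimum enclosing circle.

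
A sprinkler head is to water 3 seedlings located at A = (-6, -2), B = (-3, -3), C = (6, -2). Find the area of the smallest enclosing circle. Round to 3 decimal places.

113.097

Side lengths²: AB² = 10, AC² = 144, BC² = 82.
Since AC² = 144 ≥ 82 + 10 = 92, the angle opposite AC is not acute, so the smallest enclosing circle has AC as diameter.
Centre = midpoint of AC = (0, -2), r² = 144/4 = 36.
Area = π·r² = π·36 ≈ 113.097.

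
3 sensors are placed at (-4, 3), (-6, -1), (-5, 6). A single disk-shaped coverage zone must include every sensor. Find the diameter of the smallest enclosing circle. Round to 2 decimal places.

Call the three points A, B, C in the order given.
Side lengths²: AB² = 20, AC² = 10, BC² = 50.
Since BC² = 50 ≥ 20 + 10 = 30, the angle opposite BC is not acute, so the smallest enclosing circle has BC as diameter.
Centre = midpoint of BC = (-5.5, 2.5), r² = 50/4 = 12.5.
Diameter = 2r = 2√(12.5) ≈ 7.07.

7.07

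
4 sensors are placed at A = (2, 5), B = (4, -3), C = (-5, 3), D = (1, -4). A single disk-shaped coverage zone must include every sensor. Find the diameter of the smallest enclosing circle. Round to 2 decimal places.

A smallest enclosing disk is always determined by at most three of the input points on its boundary.
The minimum enclosing circle is determined by three boundary points: A, B, C.
Their circumcentre is (-0.4, 0.15) with r² = 29.2825.
The farthest remaining point D is at distance² 19.1825 ≤ 29.2825.
Diameter = 2r = 2√(29.2825) ≈ 10.82.

10.82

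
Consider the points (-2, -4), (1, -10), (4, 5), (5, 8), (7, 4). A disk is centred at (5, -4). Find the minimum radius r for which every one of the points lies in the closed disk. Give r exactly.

The required radius is the distance from (5, -4) to the farthest point.
Squared distances: 49, 52, 82, 144, 68.
Maximum is 144, attained at (5, 8).
r = √144 = 12.

12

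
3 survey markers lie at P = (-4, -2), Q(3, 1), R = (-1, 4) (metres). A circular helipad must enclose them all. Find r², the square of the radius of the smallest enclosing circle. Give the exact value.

Side lengths²: PQ² = 58, PR² = 45, QR² = 25.
Since PQ² = 58 < 45 + 25 = 70, the triangle is acute, so the smallest enclosing circle is the circumcircle.
Circumcentre = (-17/22, 3/22), r² = 3625/242.

3625/242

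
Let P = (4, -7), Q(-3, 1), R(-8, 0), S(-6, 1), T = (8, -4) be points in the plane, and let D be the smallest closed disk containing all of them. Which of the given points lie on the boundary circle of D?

A smallest enclosing disk is always determined by at most three of the input points on its boundary.
The farthest pair is R–T with squared distance 272. The circle on this segment as diameter has centre (0, -2) and r² = 272/4 = 68.
Check P: distance² to centre = 41 ≤ 68, so it lies inside.
All remaining points lie in this disk, and no smaller disk contains both endpoints, so this is the minimum enclosing circle.
The points at distance exactly r from the centre are R, T — 2 points.

R, T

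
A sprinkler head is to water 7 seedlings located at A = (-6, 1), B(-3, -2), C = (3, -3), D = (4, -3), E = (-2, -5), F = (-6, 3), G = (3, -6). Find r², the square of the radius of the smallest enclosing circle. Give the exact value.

The minimum enclosing circle of a finite set is fixed by two of the points (as a diameter) or three (as a circumcircle).
The farthest pair is F–G with squared distance 162. The circle on this segment as diameter has centre (-1.5, -1.5) and r² = 162/4 = 40.5.
Check A: distance² to centre = 26.5 ≤ 40.5, so it lies inside.
All remaining points lie in this disk, and no smaller disk contains both endpoints, so this is the minimum enclosing circle.

40.5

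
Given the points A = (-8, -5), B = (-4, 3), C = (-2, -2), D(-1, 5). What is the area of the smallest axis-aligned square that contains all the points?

100

The bounding box has width 7 and height 10.
An axis-aligned square enclosing the set must have side ≥ max(width, height).
So the minimum side is max(7, 10) = 10.
Area = 10² = 100.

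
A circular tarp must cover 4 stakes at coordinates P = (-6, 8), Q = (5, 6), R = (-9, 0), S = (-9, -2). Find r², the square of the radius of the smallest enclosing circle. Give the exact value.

65

The farthest pair is Q–S with squared distance 260. The circle on this segment as diameter has centre (-2, 2) and r² = 260/4 = 65.
Check P: distance² to centre = 52 ≤ 65, so it lies inside.
All remaining points lie in this disk, and no smaller disk contains both endpoints, so this is the minimum enclosing circle.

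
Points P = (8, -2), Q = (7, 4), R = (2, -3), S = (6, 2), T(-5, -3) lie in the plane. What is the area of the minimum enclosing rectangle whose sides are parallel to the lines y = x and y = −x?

In coordinates u = x + y, v = x − y the rectangle is axis-aligned; the map (x,y)→(u,v) scales areas by 2.
u-values: 6, 11, -1, 8, -8; range = 11 − (-8) = 19.
v-values: 10, 3, 5, 4, -2; range = 10 − (-2) = 12.
Area = (19 × 12) / 2 = 114.

114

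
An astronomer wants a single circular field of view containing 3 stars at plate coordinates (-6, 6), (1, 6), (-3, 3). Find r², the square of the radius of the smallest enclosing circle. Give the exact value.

Call the three points A, B, C in the order given.
Side lengths²: AB² = 49, AC² = 18, BC² = 25.
Since AB² = 49 ≥ 25 + 18 = 43, the angle opposite AB is not acute, so the smallest enclosing circle has AB as diameter.
Centre = midpoint of AB = (-2.5, 6), r² = 49/4 = 12.25.

12.25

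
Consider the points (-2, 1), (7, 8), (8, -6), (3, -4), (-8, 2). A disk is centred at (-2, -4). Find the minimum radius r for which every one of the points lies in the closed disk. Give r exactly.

15

The required radius is the distance from (-2, -4) to the farthest point.
Squared distances: 25, 225, 104, 25, 72.
Maximum is 225, attained at (7, 8).
r = √225 = 15.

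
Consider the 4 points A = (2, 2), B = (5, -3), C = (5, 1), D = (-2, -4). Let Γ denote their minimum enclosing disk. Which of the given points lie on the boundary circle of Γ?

By Welzl's lemma the MEC is supported by two points (diametrically opposite) or three points (on a circumcircle).
The farthest pair is C–D with squared distance 74. The circle on this segment as diameter has centre (1.5, -1.5) and r² = 74/4 = 18.5.
Check A: distance² to centre = 12.5 ≤ 18.5, so it lies inside.
All remaining points lie in this disk, and no smaller disk contains both endpoints, so this is the minimum enclosing circle.
The points at distance exactly r from the centre are C, D — 2 points.

C, D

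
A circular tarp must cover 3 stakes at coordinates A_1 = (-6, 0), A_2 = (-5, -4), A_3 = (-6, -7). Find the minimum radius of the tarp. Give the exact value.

3.5

Side lengths²: A_1A_2² = 17, A_1A_3² = 49, A_2A_3² = 10.
Since A_1A_3² = 49 ≥ 17 + 10 = 27, the angle opposite A_1A_3 is not acute, so the smallest enclosing circle has A_1A_3 as diameter.
Centre = midpoint of A_1A_3 = (-6, -3.5), r² = 49/4 = 12.25.
r = √(12.25) = 3.5.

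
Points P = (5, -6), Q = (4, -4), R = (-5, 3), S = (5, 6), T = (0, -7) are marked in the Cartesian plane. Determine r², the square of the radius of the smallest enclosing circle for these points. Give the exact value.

The minimum enclosing circle is determined by three boundary points: R, S, T.
Their circumcentre is (63/46, -3/46) with r² = 52865/1058.
The farthest remaining point P is at distance² 51209/1058 ≤ 52865/1058.

52865/1058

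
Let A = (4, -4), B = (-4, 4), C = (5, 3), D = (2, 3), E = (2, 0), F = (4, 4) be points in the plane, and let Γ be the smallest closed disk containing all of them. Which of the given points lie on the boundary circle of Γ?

The minimum enclosing circle of a finite set is fixed by two of the points (as a diameter) or three (as a circumcircle).
The minimum enclosing circle is determined by three boundary points: A, B, C.
Their circumcentre is (0.125, 0.125) with r² = 32.03125.
The farthest remaining point F is at distance² 30.03125 ≤ 32.03125.
The points at distance exactly r from the centre are A, B, C — 3 points.

A, B, C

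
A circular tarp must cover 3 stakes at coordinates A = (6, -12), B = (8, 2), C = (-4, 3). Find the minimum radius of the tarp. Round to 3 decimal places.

Side lengths²: AB² = 200, AC² = 325, BC² = 145.
Since AC² = 325 < 200 + 145 = 345, the triangle is acute, so the smallest enclosing circle is the circumcircle.
Circumcentre = (49/34, -143/34), r² = 47125/578.
r = √(47125/578) ≈ 9.029.

9.029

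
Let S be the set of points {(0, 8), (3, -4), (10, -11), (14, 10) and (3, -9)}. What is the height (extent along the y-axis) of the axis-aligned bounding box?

21

max y = 10, min y = -11, so height = 21.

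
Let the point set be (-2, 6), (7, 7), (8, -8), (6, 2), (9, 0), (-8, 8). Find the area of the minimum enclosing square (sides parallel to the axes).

The bounding box has width 17 and height 16.
An axis-aligned square enclosing the set must have side ≥ max(width, height).
So the minimum side is max(17, 16) = 17.
Area = 17² = 289.

289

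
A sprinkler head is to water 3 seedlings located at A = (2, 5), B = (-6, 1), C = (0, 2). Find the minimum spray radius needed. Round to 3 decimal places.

4.472

Side lengths²: AB² = 80, AC² = 13, BC² = 37.
Since AB² = 80 ≥ 37 + 13 = 50, the angle opposite AB is not acute, so the smallest enclosing circle has AB as diameter.
Centre = midpoint of AB = (-2, 3), r² = 80/4 = 20.
r = √20 ≈ 4.472.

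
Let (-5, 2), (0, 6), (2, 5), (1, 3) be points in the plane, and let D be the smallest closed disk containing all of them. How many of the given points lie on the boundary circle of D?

The minimum enclosing circle of a finite set is fixed by two of the points (as a diameter) or three (as a circumcircle).
The farthest pair is (-5, 2)–(2, 5) with squared distance 58. The circle on this segment as diameter has centre (-1.5, 3.5) and r² = 58/4 = 14.5.
Check (0, 6): distance² to centre = 8.5 ≤ 14.5, so it lies inside.
All remaining points lie in this disk, and no smaller disk contains both endpoints, so this is the minimum enclosing circle.
The points at distance exactly r from the centre are (-5, 2), (2, 5) — 2 points.

2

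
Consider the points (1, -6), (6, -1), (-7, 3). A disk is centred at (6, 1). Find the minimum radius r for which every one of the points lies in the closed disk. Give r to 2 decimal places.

13.15

The required radius is the distance from (6, 1) to the farthest point.
Squared distances: 74, 4, 173.
Maximum is 173, attained at (-7, 3).
r = √173 ≈ 13.15.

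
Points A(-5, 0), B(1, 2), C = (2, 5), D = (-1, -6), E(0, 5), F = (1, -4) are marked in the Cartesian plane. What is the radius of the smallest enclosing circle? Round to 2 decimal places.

The minimum enclosing circle of a finite set is fixed by two of the points (as a diameter) or three (as a circumcircle).
The farthest pair is C–D with squared distance 130. The circle on this segment as diameter has centre (0.5, -0.5) and r² = 130/4 = 32.5.
Check A: distance² to centre = 30.5 ≤ 32.5, so it lies inside.
All remaining points lie in this disk, and no smaller disk contains both endpoints, so this is the minimum enclosing circle.
r = √(32.5) ≈ 5.70.

5.70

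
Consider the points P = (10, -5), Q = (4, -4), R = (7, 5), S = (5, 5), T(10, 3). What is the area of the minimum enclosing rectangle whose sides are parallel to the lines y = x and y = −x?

In coordinates u = x + y, v = x − y the rectangle is axis-aligned; the map (x,y)→(u,v) scales areas by 2.
u-values: 5, 0, 12, 10, 13; range = 13 − 0 = 13.
v-values: 15, 8, 2, 0, 7; range = 15 − 0 = 15.
Area = (13 × 15) / 2 = 97.5.

97.5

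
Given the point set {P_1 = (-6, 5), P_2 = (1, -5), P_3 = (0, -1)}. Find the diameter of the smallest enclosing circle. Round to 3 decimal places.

12.207

Side lengths²: P_1P_2² = 149, P_1P_3² = 72, P_2P_3² = 17.
Since P_1P_2² = 149 ≥ 72 + 17 = 89, the angle opposite P_1P_2 is not acute, so the smallest enclosing circle has P_1P_2 as diameter.
Centre = midpoint of P_1P_2 = (-2.5, 0), r² = 149/4 = 37.25.
Diameter = 2r = 2√(37.25) ≈ 12.207.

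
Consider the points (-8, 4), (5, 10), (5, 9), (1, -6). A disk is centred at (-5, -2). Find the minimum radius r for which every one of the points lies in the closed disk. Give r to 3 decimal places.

The required radius is the distance from (-5, -2) to the farthest point.
Squared distances: 45, 244, 221, 52.
Maximum is 244, attained at (5, 10).
r = √244 ≈ 15.620.

15.620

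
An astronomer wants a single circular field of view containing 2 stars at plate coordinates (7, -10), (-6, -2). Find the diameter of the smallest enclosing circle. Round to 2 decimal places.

15.26

The smallest circle enclosing two points has them as diameter endpoints.
Centre = midpoint = (0.5, -6); r² = |(7, -10)−(-6, -2)|²/4 = 233/4 = 58.25.
Diameter = 2r = 2√(58.25) ≈ 15.26.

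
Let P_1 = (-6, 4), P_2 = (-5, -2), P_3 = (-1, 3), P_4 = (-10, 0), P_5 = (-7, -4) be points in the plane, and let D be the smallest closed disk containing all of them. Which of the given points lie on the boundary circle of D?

By Welzl's lemma the MEC is supported by two points (diametrically opposite) or three points (on a circumcircle).
The minimum enclosing circle is determined by three boundary points: P_3, P_4, P_5.
Their circumcentre is (-31/6, 0.5) with r² = 425/18.
The farthest remaining point P_1 is at distance² 233/18 ≤ 425/18.
The points at distance exactly r from the centre are P_3, P_4, P_5 — 3 points.

P_3, P_4, P_5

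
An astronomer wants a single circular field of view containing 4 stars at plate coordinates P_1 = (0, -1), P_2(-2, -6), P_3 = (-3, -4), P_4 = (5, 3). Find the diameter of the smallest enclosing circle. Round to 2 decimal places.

11.40

The farthest pair is P_2–P_4 with squared distance 130. The circle on this segment as diameter has centre (1.5, -1.5) and r² = 130/4 = 32.5.
Check P_1: distance² to centre = 2.5 ≤ 32.5, so it lies inside.
All remaining points lie in this disk, and no smaller disk contains both endpoints, so this is the minimum enclosing circle.
Diameter = 2r = 2√(32.5) ≈ 11.40.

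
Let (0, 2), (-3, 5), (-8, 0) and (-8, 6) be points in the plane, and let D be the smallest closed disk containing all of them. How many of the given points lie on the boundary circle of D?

The minimum enclosing circle is determined by three boundary points: (0, 2), (-8, 0), (-8, 6).
Their circumcentre is (-4.5, 3) with r² = 21.25.
The farthest remaining point (-3, 5) is at distance² 6.25 ≤ 21.25.
The points at distance exactly r from the centre are (0, 2), (-8, 0), (-8, 6) — 3 points.

3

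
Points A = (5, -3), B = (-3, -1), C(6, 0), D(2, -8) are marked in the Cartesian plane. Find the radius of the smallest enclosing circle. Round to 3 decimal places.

By Welzl's lemma the MEC is supported by two points (diametrically opposite) or three points (on a circumcircle).
The minimum enclosing circle is determined by three boundary points: B, C, D.
Their circumcentre is (30/17, -49/17) with r² = 7585/289.
The farthest remaining point A is at distance² 3029/289 ≤ 7585/289.
r = √(7585/289) ≈ 5.123.

5.123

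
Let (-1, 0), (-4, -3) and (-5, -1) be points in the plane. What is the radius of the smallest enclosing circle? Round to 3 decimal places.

2.173

Call the three points A, B, C in the order given.
Side lengths²: AB² = 18, AC² = 17, BC² = 5.
Since AB² = 18 < 17 + 5 = 22, the triangle is acute, so the smallest enclosing circle is the circumcircle.
Circumcentre = (-17/6, -7/6), r² = 85/18.
r = √(85/18) ≈ 2.173.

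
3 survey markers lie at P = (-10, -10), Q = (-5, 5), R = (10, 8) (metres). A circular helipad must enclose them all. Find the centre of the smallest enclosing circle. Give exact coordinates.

(0, -1)

Side lengths²: PQ² = 250, PR² = 724, QR² = 234.
Since PR² = 724 ≥ 250 + 234 = 484, the angle opposite PR is not acute, so the smallest enclosing circle has PR as diameter.
Centre = midpoint of PR = (0, -1), r² = 724/4 = 181.
Centre = (0, -1).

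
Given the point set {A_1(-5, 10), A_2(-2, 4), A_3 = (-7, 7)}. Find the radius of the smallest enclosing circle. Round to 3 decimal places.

Side lengths²: A_1A_2² = 45, A_1A_3² = 13, A_2A_3² = 34.
Since A_1A_2² = 45 < 34 + 13 = 47, the triangle is acute, so the smallest enclosing circle is the circumcircle.
Circumcentre = (-51/14, 97/14), r² = 1105/98.
r = √(1105/98) ≈ 3.358.

3.358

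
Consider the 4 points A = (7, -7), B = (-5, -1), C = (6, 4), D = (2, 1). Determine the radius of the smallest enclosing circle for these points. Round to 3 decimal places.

7.105

By Welzl's lemma the MEC is supported by two points (diametrically opposite) or three points (on a circumcircle).
The minimum enclosing circle is determined by three boundary points: A, B, C.
Their circumcentre is (43/21, -40/21) with r² = 22265/441.
The farthest remaining point D is at distance² 3722/441 ≤ 22265/441.
r = √(22265/441) ≈ 7.105.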